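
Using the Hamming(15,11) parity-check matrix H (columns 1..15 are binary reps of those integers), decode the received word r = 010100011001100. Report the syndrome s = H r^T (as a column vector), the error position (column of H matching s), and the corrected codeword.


s = (0, 1, 1, 0)^T, error position = 6, corrected codeword c = 010101011001100

Compute s = H r^T mod 2 one row at a time:
  s_1 = 1 + 1 + 0 + 0 + 1 + 1 + 0 + 0 = 4 ≡ 0 (mod 2).
  s_2 = 1 + 0 + 0 + 0 + 1 + 1 + 0 + 0 = 3 ≡ 1 (mod 2).
  s_3 = 1 + 0 + 0 + 0 + 0 + 0 + 0 + 0 = 1 ≡ 1 (mod 2).
  s_4 = 0 + 0 + 0 + 0 + 1 + 0 + 1 + 0 = 2 ≡ 0 (mod 2).
s = (0, 1, 1, 0)^T — this equals column 6 of H (binary 0110), so error is at position 6.
Correct: flip bit 6 of r = 010100011001100 to get c = 010101011001100.


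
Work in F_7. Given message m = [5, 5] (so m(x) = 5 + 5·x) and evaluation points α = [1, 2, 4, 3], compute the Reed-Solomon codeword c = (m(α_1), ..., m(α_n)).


c = [3, 1, 4, 6]

Message polynomial: m(x) = 5 + 5·x (mod 7).
For each evaluation point α_i, compute m(α_i) mod 7:
  α_1 = 1: Horner steps 5 → 3, so m(1) = 3.
  α_2 = 2: Horner steps 5 → 1, so m(2) = 1.
  α_3 = 4: Horner steps 5 → 4, so m(4) = 4.
  α_4 = 3: Horner steps 5 → 6, so m(3) = 6.
Codeword c = [3, 1, 4, 6] ∈ F_7^4.


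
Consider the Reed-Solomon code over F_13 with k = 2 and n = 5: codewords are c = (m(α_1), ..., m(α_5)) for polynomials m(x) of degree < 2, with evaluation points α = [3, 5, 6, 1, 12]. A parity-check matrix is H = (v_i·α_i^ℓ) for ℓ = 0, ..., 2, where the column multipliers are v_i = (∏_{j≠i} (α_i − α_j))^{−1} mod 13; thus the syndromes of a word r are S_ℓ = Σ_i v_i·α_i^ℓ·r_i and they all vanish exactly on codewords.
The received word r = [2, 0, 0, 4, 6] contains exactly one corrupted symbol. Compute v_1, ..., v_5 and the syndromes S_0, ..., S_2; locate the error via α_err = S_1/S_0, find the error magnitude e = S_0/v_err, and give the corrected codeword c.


S = (1, 6, 10), error at position 3, error magnitude e = 1, c = [2, 0, 12, 4, 6].

Step 1: column multipliers v_i = (∏_{j≠i}(α_i − α_j))^{−1} mod 13.
  i = 1 (α = 3): (3−5)(3−6)(3−1)(3−12) = (−2)·(−3)·2·(−9) = −108 ≡ 9, so v_1 = 9^{−1} = 3 (mod 13).
  i = 2 (α = 5): (5−3)(5−6)(5−1)(5−12) = 2·(−1)·4·(−7) = 56 ≡ 4, so v_2 = 4^{−1} = 10 (mod 13).
  i = 3 (α = 6): (6−3)(6−5)(6−1)(6−12) = 3·1·5·(−6) = −90 ≡ 1, so v_3 = 1^{−1} = 1 (mod 13).
  i = 4 (α = 1): (1−3)(1−5)(1−6)(1−12) = (−2)·(−4)·(−5)·(−11) = 440 ≡ 11, so v_4 = 11^{−1} = 6 (mod 13).
  i = 5 (α = 12): (12−3)(12−5)(12−6)(12−1) = 9·7·6·11 = 4158 ≡ 11, so v_5 = 11^{−1} = 6 (mod 13).
  v = [3, 10, 1, 6, 6].
Step 2: syndromes of r = [2, 0, 0, 4, 6] (all sums mod 13).
  S_0 = Σ v_i r_i = 3·2 + 10·0 + 1·0 + 6·4 + 6·6 = 66 ≡ 1.
  S_1 = Σ v_i α_i r_i = 3·3·2 + 10·5·0 + 1·6·0 + 6·1·4 + 6·12·6 = 474 ≡ 6.
  α_i^2 mod 13 = [9, 12, 10, 1, 1].
  S_2 = Σ v_i α_i^2 r_i = 3·9·2 + 10·12·0 + 1·10·0 + 6·1·4 + 6·1·6 = 114 ≡ 10.
  S = (1, 6, 10) ≠ 0, so r is not a codeword (an error is present).
Step 3: locate the error. For a single error e at position i, S_ℓ = v_i·e·α_i^ℓ, so α_err = S_1/S_0.
  S_0^{−1} = 1^{−1} = 1 (mod 13), so α_err = 6·1 = 6 ≡ 6 = α_3. Error position i = 3.
  Consistency check: S_2/S_1 = 10·11 = 110 ≡ 6 = α_err ✓ (single-error assumption holds).
Step 4: error magnitude e = S_0/v_3 = S_0·∏_{j≠3}(α_3 − α_j) = 1·1 = 1 ≡ 1 (mod 13).
Step 5: correct position 3: c_3 = r_3 − e = 0 − 1 ≡ 12 (mod 13). Hence c = [2, 0, 12, 4, 6].
  Check: interpolating c through the α_i gives m(x) = 5 + 12·x (degree < 2) with m(α_i) = c_i for every i, so c is indeed a codeword.


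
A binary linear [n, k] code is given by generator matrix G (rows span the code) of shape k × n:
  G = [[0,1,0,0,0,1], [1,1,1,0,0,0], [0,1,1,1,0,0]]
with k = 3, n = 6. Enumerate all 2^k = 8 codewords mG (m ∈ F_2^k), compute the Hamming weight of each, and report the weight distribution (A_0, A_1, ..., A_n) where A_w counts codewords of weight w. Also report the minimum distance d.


Weight distribution: A_0 = 1, A_2 = 2, A_3 = 4, A_4 = 1. Minimum distance d = 2.

Enumerate all 2^3 = 8 messages m ∈ F_2^3.
For each, compute codeword c = mG in F_2^6, then tally its weight.
  m = 000 → c = 000000, weight = 0.
  m = 100 → c = 010001, weight = 2.
  m = 010 → c = 111000, weight = 3.
  m = 110 → c = 101001, weight = 3.
  m = 001 → c = 011100, weight = 3.
  m = 101 → c = 001101, weight = 3.
  m = 011 → c = 100100, weight = 2.
  m = 111 → c = 110101, weight = 4.
Tally weights:
  weight 0: 1 codewords.
  weight 2: 2 codewords.
  weight 3: 4 codewords.
  weight 4: 1 codewords.
Minimum distance d = smallest w > 0 with A_w > 0 = 2.
Sanity: Σ A_w = 8 = 2^3 = 8 ✓.


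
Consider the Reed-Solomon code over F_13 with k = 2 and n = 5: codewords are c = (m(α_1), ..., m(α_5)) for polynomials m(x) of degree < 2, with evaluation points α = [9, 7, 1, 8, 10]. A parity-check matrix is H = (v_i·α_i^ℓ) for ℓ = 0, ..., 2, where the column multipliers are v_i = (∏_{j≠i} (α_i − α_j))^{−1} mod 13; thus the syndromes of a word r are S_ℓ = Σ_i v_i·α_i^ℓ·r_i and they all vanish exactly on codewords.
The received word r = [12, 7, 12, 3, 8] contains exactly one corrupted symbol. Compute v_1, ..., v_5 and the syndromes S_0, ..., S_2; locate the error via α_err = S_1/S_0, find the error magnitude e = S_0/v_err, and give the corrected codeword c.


S = (9, 9, 9), error at position 3, error magnitude e = 7, c = [12, 7, 5, 3, 8].

Step 1: column multipliers v_i = (∏_{j≠i}(α_i − α_j))^{−1} mod 13.
  i = 1 (α = 9): (9−7)(9−1)(9−8)(9−10) = 2·8·1·(−1) = −16 ≡ 10, so v_1 = 10^{−1} = 4 (mod 13).
  i = 2 (α = 7): (7−9)(7−1)(7−8)(7−10) = (−2)·6·(−1)·(−3) = −36 ≡ 3, so v_2 = 3^{−1} = 9 (mod 13).
  i = 3 (α = 1): (1−9)(1−7)(1−8)(1−10) = (−8)·(−6)·(−7)·(−9) = 3024 ≡ 8, so v_3 = 8^{−1} = 5 (mod 13).
  i = 4 (α = 8): (8−9)(8−7)(8−1)(8−10) = (−1)·1·7·(−2) = 14 ≡ 1, so v_4 = 1^{−1} = 1 (mod 13).
  i = 5 (α = 10): (10−9)(10−7)(10−1)(10−8) = 1·3·9·2 = 54 ≡ 2, so v_5 = 2^{−1} = 7 (mod 13).
  v = [4, 9, 5, 1, 7].
Step 2: syndromes of r = [12, 7, 12, 3, 8] (all sums mod 13).
  S_0 = Σ v_i r_i = 4·12 + 9·7 + 5·12 + 1·3 + 7·8 = 230 ≡ 9.
  S_1 = Σ v_i α_i r_i = 4·9·12 + 9·7·7 + 5·1·12 + 1·8·3 + 7·10·8 = 1517 ≡ 9.
  α_i^2 mod 13 = [3, 10, 1, 12, 9].
  S_2 = Σ v_i α_i^2 r_i = 4·3·12 + 9·10·7 + 5·1·12 + 1·12·3 + 7·9·8 = 1374 ≡ 9.
  S = (9, 9, 9) ≠ 0, so r is not a codeword (an error is present).
Step 3: locate the error. For a single error e at position i, S_ℓ = v_i·e·α_i^ℓ, so α_err = S_1/S_0.
  S_0^{−1} = 9^{−1} = 3 (mod 13), so α_err = 9·3 = 27 ≡ 1 = α_3. Error position i = 3.
  Consistency check: S_2/S_1 = 9·3 = 27 ≡ 1 = α_err ✓ (single-error assumption holds).
Step 4: error magnitude e = S_0/v_3 = S_0·∏_{j≠3}(α_3 − α_j) = 9·8 = 72 ≡ 7 (mod 13).
Step 5: correct position 3: c_3 = r_3 − e = 12 − 7 ≡ 5 (mod 13). Hence c = [12, 7, 5, 3, 8].
  Check: interpolating c through the α_i gives m(x) = 9 + 9·x (degree < 2) with m(α_i) = c_i for every i, so c is indeed a codeword.


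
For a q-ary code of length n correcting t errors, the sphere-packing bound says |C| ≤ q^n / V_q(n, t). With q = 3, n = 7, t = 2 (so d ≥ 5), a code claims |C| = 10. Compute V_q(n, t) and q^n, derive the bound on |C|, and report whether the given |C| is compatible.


V_q(n, t) = 99, q^n = 2187, Hamming bound = 22, |C| = 10 ≤ bound (satisfied).

Step 1: Compute V_q(n, t) = Σ_{j=0}^2 C(n, j) (q−1)^j.
  j = 0: C(7,0)·(2)^0 = 1·1 = 1.
  j = 1: C(7,1)·(2)^1 = 7·2 = 14.
  j = 2: C(7,2)·(2)^2 = 21·4 = 84.
  V_q(n, t) = 1 + 14 + 84 = 99.
Step 2: q^n = 3^7 = 2187.
Step 3: Hamming bound ⌊q^n / V_q(n,t)⌋ = ⌊2187/99⌋ = 22.
Step 4: Compare |C| = 10 to 22: satisfied.
The claimed |C| lies below the Hamming bound.


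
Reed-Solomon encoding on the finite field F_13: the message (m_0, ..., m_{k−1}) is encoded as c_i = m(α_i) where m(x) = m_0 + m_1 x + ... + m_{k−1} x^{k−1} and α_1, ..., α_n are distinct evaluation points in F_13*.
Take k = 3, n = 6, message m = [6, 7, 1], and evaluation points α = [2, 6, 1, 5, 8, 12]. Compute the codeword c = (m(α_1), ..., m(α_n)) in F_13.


c = [11, 6, 1, 1, 9, 0]

Message polynomial: m(x) = 6 + 7·x + 1·x^2 (mod 13).
For each evaluation point α_i, compute m(α_i) mod 13:
  α_1 = 2: Horner steps 1 → 9 → 11, so m(2) = 11.
  α_2 = 6: Horner steps 1 → 0 → 6, so m(6) = 6.
  α_3 = 1: Horner steps 1 → 8 → 1, so m(1) = 1.
  α_4 = 5: Horner steps 1 → 12 → 1, so m(5) = 1.
  α_5 = 8: Horner steps 1 → 2 → 9, so m(8) = 9.
  α_6 = 12: Horner steps 1 → 6 → 0, so m(12) = 0.
Codeword c = [11, 6, 1, 1, 9, 0] ∈ F_13^6.


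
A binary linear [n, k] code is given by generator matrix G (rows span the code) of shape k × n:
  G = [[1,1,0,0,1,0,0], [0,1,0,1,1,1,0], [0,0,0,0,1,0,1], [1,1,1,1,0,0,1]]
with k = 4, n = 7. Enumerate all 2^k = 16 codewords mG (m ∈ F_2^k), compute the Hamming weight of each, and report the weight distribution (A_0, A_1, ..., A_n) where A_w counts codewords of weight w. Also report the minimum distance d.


Weight distribution: A_0 = 1, A_2 = 2, A_3 = 4, A_4 = 5, A_5 = 4. Minimum distance d = 2.

Enumerate all 2^4 = 16 messages m ∈ F_2^4.
For each, compute codeword c = mG in F_2^7, then tally its weight.
  m = 0000 → c = 0000000, weight = 0.
  m = 1000 → c = 1100100, weight = 3.
  m = 0100 → c = 0101110, weight = 4.
  m = 1100 → c = 1001010, weight = 3.
  m = 0010 → c = 0000101, weight = 2.
  m = 1010 → c = 1100001, weight = 3.
  m = 0110 → c = 0101011, weight = 4.
  m = 1110 → c = 1001111, weight = 5.
  m = 0001 → c = 1111001, weight = 5.
  m = 1001 → c = 0011101, weight = 4.
  m = 0101 → c = 1010111, weight = 5.
  m = 1101 → c = 0110011, weight = 4.
  m = 0011 → c = 1111100, weight = 5.
  m = 1011 → c = 0011000, weight = 2.
  m = 0111 → c = 1010010, weight = 3.
  m = 1111 → c = 0110110, weight = 4.
Tally weights:
  weight 0: 1 codewords.
  weight 2: 2 codewords.
  weight 3: 4 codewords.
  weight 4: 5 codewords.
  weight 5: 4 codewords.
Minimum distance d = smallest w > 0 with A_w > 0 = 2.
Sanity: Σ A_w = 16 = 2^4 = 16 ✓.


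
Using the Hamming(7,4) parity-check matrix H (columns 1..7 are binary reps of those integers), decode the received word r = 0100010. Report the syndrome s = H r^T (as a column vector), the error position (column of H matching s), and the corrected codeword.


s = (1, 0, 0)^T, error position = 4, corrected codeword c = 0101010

Compute s = H r^T mod 2 one row at a time:
  s_1 = 0 + 0 + 1 + 0 = 1 ≡ 1 (mod 2).
  s_2 = 1 + 0 + 1 + 0 = 2 ≡ 0 (mod 2).
  s_3 = 0 + 0 + 0 + 0 = 0 ≡ 0 (mod 2).
s = (1, 0, 0)^T — this equals column 4 of H (binary 100), so error is at position 4.
Correct: flip bit 4 of r = 0100010 to get c = 0101010.


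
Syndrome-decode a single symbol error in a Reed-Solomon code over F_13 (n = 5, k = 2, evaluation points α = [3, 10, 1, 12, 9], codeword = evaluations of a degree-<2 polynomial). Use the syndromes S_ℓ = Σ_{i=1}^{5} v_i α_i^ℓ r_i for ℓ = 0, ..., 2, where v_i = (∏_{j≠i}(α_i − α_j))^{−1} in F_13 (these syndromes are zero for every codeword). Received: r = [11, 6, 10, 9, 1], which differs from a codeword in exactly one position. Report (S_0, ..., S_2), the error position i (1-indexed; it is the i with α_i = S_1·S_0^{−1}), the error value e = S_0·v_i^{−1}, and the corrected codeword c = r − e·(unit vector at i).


S = (6, 8, 2), error at position 2, error magnitude e = 11, c = [11, 8, 10, 9, 1].

Step 1: column multipliers v_i = (∏_{j≠i}(α_i − α_j))^{−1} mod 13.
  i = 1 (α = 3): (3−10)(3−1)(3−12)(3−9) = (−7)·2·(−9)·(−6) = −756 ≡ 11, so v_1 = 11^{−1} = 6 (mod 13).
  i = 2 (α = 10): (10−3)(10−1)(10−12)(10−9) = 7·9·(−2)·1 = −126 ≡ 4, so v_2 = 4^{−1} = 10 (mod 13).
  i = 3 (α = 1): (1−3)(1−10)(1−12)(1−9) = (−2)·(−9)·(−11)·(−8) = 1584 ≡ 11, so v_3 = 11^{−1} = 6 (mod 13).
  i = 4 (α = 12): (12−3)(12−10)(12−1)(12−9) = 9·2·11·3 = 594 ≡ 9, so v_4 = 9^{−1} = 3 (mod 13).
  i = 5 (α = 9): (9−3)(9−10)(9−1)(9−12) = 6·(−1)·8·(−3) = 144 ≡ 1, so v_5 = 1^{−1} = 1 (mod 13).
  v = [6, 10, 6, 3, 1].
Step 2: syndromes of r = [11, 6, 10, 9, 1] (all sums mod 13).
  S_0 = Σ v_i r_i = 6·11 + 10·6 + 6·10 + 3·9 + 1·1 = 214 ≡ 6.
  S_1 = Σ v_i α_i r_i = 6·3·11 + 10·10·6 + 6·1·10 + 3·12·9 + 1·9·1 = 1191 ≡ 8.
  α_i^2 mod 13 = [9, 9, 1, 1, 3].
  S_2 = Σ v_i α_i^2 r_i = 6·9·11 + 10·9·6 + 6·1·10 + 3·1·9 + 1·3·1 = 1224 ≡ 2.
  S = (6, 8, 2) ≠ 0, so r is not a codeword (an error is present).
Step 3: locate the error. For a single error e at position i, S_ℓ = v_i·e·α_i^ℓ, so α_err = S_1/S_0.
  S_0^{−1} = 6^{−1} = 11 (mod 13), so α_err = 8·11 = 88 ≡ 10 = α_2. Error position i = 2.
  Consistency check: S_2/S_1 = 2·5 = 10 ≡ 10 = α_err ✓ (single-error assumption holds).
Step 4: error magnitude e = S_0/v_2 = S_0·∏_{j≠2}(α_2 − α_j) = 6·4 = 24 ≡ 11 (mod 13).
Step 5: correct position 2: c_2 = r_2 − e = 6 − 11 ≡ 8 (mod 13). Hence c = [11, 8, 10, 9, 1].
  Check: interpolating c through the α_i gives m(x) = 3 + 7·x (degree < 2) with m(α_i) = c_i for every i, so c is indeed a codeword.


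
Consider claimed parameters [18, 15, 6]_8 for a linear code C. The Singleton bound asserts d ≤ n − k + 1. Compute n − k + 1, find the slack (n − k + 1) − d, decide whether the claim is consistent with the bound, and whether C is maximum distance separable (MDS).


Singleton RHS = n − k + 1 = 4, slack = -2, bound violated (no such code; not MDS).

Singleton bound: d ≤ n − k + 1.
Here n = 18, k = 15, so n − k + 1 = 4.
Given d = 6, check d ≤ 4: NO.
Slack = (n − k + 1) − d = -2.
The slack is negative: d = 6 exceeds n − k + 1 = 4 by 2, so the Singleton bound is violated and no linear [18, 15, 6]_8 code can exist. In particular it is not MDS (MDS requires d = n − k + 1 exactly).
Description: the claimed parameters are [18, 15, 6]_8; such a code would be impossible (violates the Singleton bound).


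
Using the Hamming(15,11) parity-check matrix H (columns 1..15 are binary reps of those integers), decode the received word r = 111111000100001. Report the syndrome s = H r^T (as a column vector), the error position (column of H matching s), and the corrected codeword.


s = (0, 0, 1, 0)^T, error position = 2, corrected codeword c = 101111000100001

Compute s = H r^T mod 2 one row at a time:
  s_1 = 0 + 0 + 1 + 0 + 0 + 0 + 0 + 1 = 2 ≡ 0 (mod 2).
  s_2 = 1 + 1 + 1 + 0 + 0 + 0 + 0 + 1 = 4 ≡ 0 (mod 2).
  s_3 = 1 + 1 + 1 + 0 + 1 + 0 + 0 + 1 = 5 ≡ 1 (mod 2).
  s_4 = 1 + 1 + 1 + 0 + 0 + 0 + 0 + 1 = 4 ≡ 0 (mod 2).
s = (0, 0, 1, 0)^T — this equals column 2 of H (binary 0010), so error is at position 2.
Correct: flip bit 2 of r = 111111000100001 to get c = 101111000100001.


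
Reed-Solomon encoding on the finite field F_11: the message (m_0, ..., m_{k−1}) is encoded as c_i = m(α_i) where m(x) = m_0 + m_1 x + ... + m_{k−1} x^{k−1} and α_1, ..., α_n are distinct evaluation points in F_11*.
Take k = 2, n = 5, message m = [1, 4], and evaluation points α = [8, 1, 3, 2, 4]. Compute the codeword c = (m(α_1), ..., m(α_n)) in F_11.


c = [0, 5, 2, 9, 6]

Message polynomial: m(x) = 1 + 4·x (mod 11).
For each evaluation point α_i, compute m(α_i) mod 11:
  α_1 = 8: Horner steps 4 → 0, so m(8) = 0.
  α_2 = 1: Horner steps 4 → 5, so m(1) = 5.
  α_3 = 3: Horner steps 4 → 2, so m(3) = 2.
  α_4 = 2: Horner steps 4 → 9, so m(2) = 9.
  α_5 = 4: Horner steps 4 → 6, so m(4) = 6.
Codeword c = [0, 5, 2, 9, 6] ∈ F_11^5.


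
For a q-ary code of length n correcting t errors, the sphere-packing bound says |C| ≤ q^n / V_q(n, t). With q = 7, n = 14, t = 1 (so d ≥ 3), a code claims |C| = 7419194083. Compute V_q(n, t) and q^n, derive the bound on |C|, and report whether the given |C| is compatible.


V_q(n, t) = 85, q^n = 678223072849, Hamming bound = 7979094974, |C| = 7419194083 ≤ bound (satisfied).

Step 1: Compute V_q(n, t) = Σ_{j=0}^1 C(n, j) (q−1)^j.
  j = 0: C(14,0)·(6)^0 = 1·1 = 1.
  j = 1: C(14,1)·(6)^1 = 14·6 = 84.
  V_q(n, t) = 1 + 84 = 85.
Step 2: q^n = 7^14 = 678223072849.
Step 3: Hamming bound ⌊q^n / V_q(n,t)⌋ = ⌊678223072849/85⌋ = 7979094974.
Step 4: Compare |C| = 7419194083 to 7979094974: satisfied.
The claimed |C| lies below the Hamming bound.


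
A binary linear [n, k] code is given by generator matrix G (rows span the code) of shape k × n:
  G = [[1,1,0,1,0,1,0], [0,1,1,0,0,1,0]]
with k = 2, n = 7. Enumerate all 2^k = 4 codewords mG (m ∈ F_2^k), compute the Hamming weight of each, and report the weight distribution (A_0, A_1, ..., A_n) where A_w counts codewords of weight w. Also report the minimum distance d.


Weight distribution: A_0 = 1, A_3 = 2, A_4 = 1. Minimum distance d = 3.

Enumerate all 2^2 = 4 messages m ∈ F_2^2.
For each, compute codeword c = mG in F_2^7, then tally its weight.
  m = 00 → c = 0000000, weight = 0.
  m = 10 → c = 1101010, weight = 4.
  m = 01 → c = 0110010, weight = 3.
  m = 11 → c = 1011000, weight = 3.
Tally weights:
  weight 0: 1 codewords.
  weight 3: 2 codewords.
  weight 4: 1 codewords.
Minimum distance d = smallest w > 0 with A_w > 0 = 3.
Sanity: Σ A_w = 4 = 2^2 = 4 ✓.


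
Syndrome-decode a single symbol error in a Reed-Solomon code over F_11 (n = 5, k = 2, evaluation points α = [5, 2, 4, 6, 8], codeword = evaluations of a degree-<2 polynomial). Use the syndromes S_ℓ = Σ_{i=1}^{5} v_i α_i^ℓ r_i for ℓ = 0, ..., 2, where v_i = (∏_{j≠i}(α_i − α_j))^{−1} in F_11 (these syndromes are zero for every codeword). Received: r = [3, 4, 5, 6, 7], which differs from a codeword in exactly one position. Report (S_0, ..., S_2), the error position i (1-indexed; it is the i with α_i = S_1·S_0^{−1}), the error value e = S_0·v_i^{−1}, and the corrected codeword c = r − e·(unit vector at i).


S = (4, 9, 1), error at position 1, error magnitude e = 3, c = [0, 4, 5, 6, 7].

Step 1: column multipliers v_i = (∏_{j≠i}(α_i − α_j))^{−1} mod 11.
  i = 1 (α = 5): (5−2)(5−4)(5−6)(5−8) = 3·1·(−1)·(−3) = 9 ≡ 9, so v_1 = 9^{−1} = 5 (mod 11).
  i = 2 (α = 2): (2−5)(2−4)(2−6)(2−8) = (−3)·(−2)·(−4)·(−6) = 144 ≡ 1, so v_2 = 1^{−1} = 1 (mod 11).
  i = 3 (α = 4): (4−5)(4−2)(4−6)(4−8) = (−1)·2·(−2)·(−4) = −16 ≡ 6, so v_3 = 6^{−1} = 2 (mod 11).
  i = 4 (α = 6): (6−5)(6−2)(6−4)(6−8) = 1·4·2·(−2) = −16 ≡ 6, so v_4 = 6^{−1} = 2 (mod 11).
  i = 5 (α = 8): (8−5)(8−2)(8−4)(8−6) = 3·6·4·2 = 144 ≡ 1, so v_5 = 1^{−1} = 1 (mod 11).
  v = [5, 1, 2, 2, 1].
Step 2: syndromes of r = [3, 4, 5, 6, 7] (all sums mod 11).
  S_0 = Σ v_i r_i = 5·3 + 1·4 + 2·5 + 2·6 + 1·7 = 48 ≡ 4.
  S_1 = Σ v_i α_i r_i = 5·5·3 + 1·2·4 + 2·4·5 + 2·6·6 + 1·8·7 = 251 ≡ 9.
  α_i^2 mod 11 = [3, 4, 5, 3, 9].
  S_2 = Σ v_i α_i^2 r_i = 5·3·3 + 1·4·4 + 2·5·5 + 2·3·6 + 1·9·7 = 210 ≡ 1.
  S = (4, 9, 1) ≠ 0, so r is not a codeword (an error is present).
Step 3: locate the error. For a single error e at position i, S_ℓ = v_i·e·α_i^ℓ, so α_err = S_1/S_0.
  S_0^{−1} = 4^{−1} = 3 (mod 11), so α_err = 9·3 = 27 ≡ 5 = α_1. Error position i = 1.
  Consistency check: S_2/S_1 = 1·5 = 5 ≡ 5 = α_err ✓ (single-error assumption holds).
Step 4: error magnitude e = S_0/v_1 = S_0·∏_{j≠1}(α_1 − α_j) = 4·9 = 36 ≡ 3 (mod 11).
Step 5: correct position 1: c_1 = r_1 − e = 3 − 3 ≡ 0 (mod 11). Hence c = [0, 4, 5, 6, 7].
  Check: interpolating c through the α_i gives m(x) = 3 + 6·x (degree < 2) with m(α_i) = c_i for every i, so c is indeed a codeword.


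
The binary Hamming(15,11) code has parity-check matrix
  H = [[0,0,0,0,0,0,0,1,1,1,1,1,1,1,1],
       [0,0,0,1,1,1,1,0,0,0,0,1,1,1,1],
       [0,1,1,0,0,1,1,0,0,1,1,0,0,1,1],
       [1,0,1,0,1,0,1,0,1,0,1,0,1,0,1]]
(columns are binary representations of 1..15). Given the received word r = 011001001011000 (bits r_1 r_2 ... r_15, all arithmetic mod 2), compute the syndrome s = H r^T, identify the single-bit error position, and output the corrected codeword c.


s = (1, 0, 0, 1)^T, error position = 9, corrected codeword c = 011001000011000

Compute s = H r^T mod 2 one row at a time:
  s_1 = 0 + 1 + 0 + 1 + 1 + 0 + 0 + 0 = 3 ≡ 1 (mod 2).
  s_2 = 0 + 0 + 1 + 0 + 1 + 0 + 0 + 0 = 2 ≡ 0 (mod 2).
  s_3 = 1 + 1 + 1 + 0 + 0 + 1 + 0 + 0 = 4 ≡ 0 (mod 2).
  s_4 = 0 + 1 + 0 + 0 + 1 + 1 + 0 + 0 = 3 ≡ 1 (mod 2).
s = (1, 0, 0, 1)^T — this equals column 9 of H (binary 1001), so error is at position 9.
Correct: flip bit 9 of r = 011001001011000 to get c = 011001000011000.


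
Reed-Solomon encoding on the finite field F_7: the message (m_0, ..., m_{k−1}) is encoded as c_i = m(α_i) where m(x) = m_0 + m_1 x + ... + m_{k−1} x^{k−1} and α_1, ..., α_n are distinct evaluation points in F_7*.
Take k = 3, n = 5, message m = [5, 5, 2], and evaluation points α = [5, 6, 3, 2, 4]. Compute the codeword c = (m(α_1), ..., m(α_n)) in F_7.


c = [3, 2, 3, 2, 1]

Message polynomial: m(x) = 5 + 5·x + 2·x^2 (mod 7).
For each evaluation point α_i, compute m(α_i) mod 7:
  α_1 = 5: Horner steps 2 → 1 → 3, so m(5) = 3.
  α_2 = 6: Horner steps 2 → 3 → 2, so m(6) = 2.
  α_3 = 3: Horner steps 2 → 4 → 3, so m(3) = 3.
  α_4 = 2: Horner steps 2 → 2 → 2, so m(2) = 2.
  α_5 = 4: Horner steps 2 → 6 → 1, so m(4) = 1.
Codeword c = [3, 2, 3, 2, 1] ∈ F_7^5.


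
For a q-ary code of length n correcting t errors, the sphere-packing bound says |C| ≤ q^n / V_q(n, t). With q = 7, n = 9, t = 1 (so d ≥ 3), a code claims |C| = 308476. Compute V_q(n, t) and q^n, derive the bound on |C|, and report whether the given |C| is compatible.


V_q(n, t) = 55, q^n = 40353607, Hamming bound = 733701, |C| = 308476 ≤ bound (satisfied).

Step 1: Compute V_q(n, t) = Σ_{j=0}^1 C(n, j) (q−1)^j.
  j = 0: C(9,0)·(6)^0 = 1·1 = 1.
  j = 1: C(9,1)·(6)^1 = 9·6 = 54.
  V_q(n, t) = 1 + 54 = 55.
Step 2: q^n = 7^9 = 40353607.
Step 3: Hamming bound ⌊q^n / V_q(n,t)⌋ = ⌊40353607/55⌋ = 733701.
Step 4: Compare |C| = 308476 to 733701: satisfied.
The claimed |C| lies below the Hamming bound.


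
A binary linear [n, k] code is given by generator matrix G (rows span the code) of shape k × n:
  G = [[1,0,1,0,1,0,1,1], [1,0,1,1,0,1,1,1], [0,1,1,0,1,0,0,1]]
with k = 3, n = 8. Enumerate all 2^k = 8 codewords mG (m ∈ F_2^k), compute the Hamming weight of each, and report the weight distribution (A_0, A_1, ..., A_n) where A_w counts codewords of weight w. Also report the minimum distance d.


Weight distribution: A_0 = 1, A_3 = 2, A_4 = 1, A_5 = 2, A_6 = 2. Minimum distance d = 3.

Enumerate all 2^3 = 8 messages m ∈ F_2^3.
For each, compute codeword c = mG in F_2^8, then tally its weight.
  m = 000 → c = 00000000, weight = 0.
  m = 100 → c = 10101011, weight = 5.
  m = 010 → c = 10110111, weight = 6.
  m = 110 → c = 00011100, weight = 3.
  m = 001 → c = 01101001, weight = 4.
  m = 101 → c = 11000010, weight = 3.
  m = 011 → c = 11011110, weight = 6.
  m = 111 → c = 01110101, weight = 5.
Tally weights:
  weight 0: 1 codewords.
  weight 3: 2 codewords.
  weight 4: 1 codewords.
  weight 5: 2 codewords.
  weight 6: 2 codewords.
Minimum distance d = smallest w > 0 with A_w > 0 = 3.
Sanity: Σ A_w = 8 = 2^3 = 8 ✓.


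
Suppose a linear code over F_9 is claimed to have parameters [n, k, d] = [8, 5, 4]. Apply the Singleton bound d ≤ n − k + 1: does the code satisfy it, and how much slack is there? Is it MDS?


Singleton RHS = n − k + 1 = 4, slack = 0, bound satisfied, MDS.

Singleton bound: d ≤ n − k + 1.
Here n = 8, k = 5, so n − k + 1 = 4.
Given d = 4, check d ≤ 4: YES.
Slack = (n − k + 1) − d = 0.
The code is MDS (slack = 0).
Description: the claimed parameters are [8, 5, 4]_9; such a code would be MDS (meets Singleton bound).


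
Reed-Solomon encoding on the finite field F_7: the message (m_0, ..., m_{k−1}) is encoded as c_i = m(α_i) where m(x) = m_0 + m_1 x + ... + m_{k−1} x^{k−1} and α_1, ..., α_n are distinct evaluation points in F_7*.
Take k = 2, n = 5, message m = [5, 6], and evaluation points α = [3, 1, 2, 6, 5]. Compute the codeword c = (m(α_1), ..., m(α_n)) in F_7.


c = [2, 4, 3, 6, 0]

Message polynomial: m(x) = 5 + 6·x (mod 7).
For each evaluation point α_i, compute m(α_i) mod 7:
  α_1 = 3: Horner steps 6 → 2, so m(3) = 2.
  α_2 = 1: Horner steps 6 → 4, so m(1) = 4.
  α_3 = 2: Horner steps 6 → 3, so m(2) = 3.
  α_4 = 6: Horner steps 6 → 6, so m(6) = 6.
  α_5 = 5: Horner steps 6 → 0, so m(5) = 0.
Codeword c = [2, 4, 3, 6, 0] ∈ F_7^5.


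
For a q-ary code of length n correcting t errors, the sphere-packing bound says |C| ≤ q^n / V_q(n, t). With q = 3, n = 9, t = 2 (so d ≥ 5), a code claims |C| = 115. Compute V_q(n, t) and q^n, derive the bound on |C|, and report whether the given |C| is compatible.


V_q(n, t) = 163, q^n = 19683, Hamming bound = 120, |C| = 115 ≤ bound (satisfied).

Step 1: Compute V_q(n, t) = Σ_{j=0}^2 C(n, j) (q−1)^j.
  j = 0: C(9,0)·(2)^0 = 1·1 = 1.
  j = 1: C(9,1)·(2)^1 = 9·2 = 18.
  j = 2: C(9,2)·(2)^2 = 36·4 = 144.
  V_q(n, t) = 1 + 18 + 144 = 163.
Step 2: q^n = 3^9 = 19683.
Step 3: Hamming bound ⌊q^n / V_q(n,t)⌋ = ⌊19683/163⌋ = 120.
Step 4: Compare |C| = 115 to 120: satisfied.
The claimed |C| lies below the Hamming bound.


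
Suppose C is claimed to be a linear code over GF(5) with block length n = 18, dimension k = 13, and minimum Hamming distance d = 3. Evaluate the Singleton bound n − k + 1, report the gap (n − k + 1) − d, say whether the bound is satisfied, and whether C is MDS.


Singleton RHS = n − k + 1 = 6, slack = 3, bound satisfied, not MDS.

Singleton bound: d ≤ n − k + 1.
Here n = 18, k = 13, so n − k + 1 = 6.
Given d = 3, check d ≤ 6: YES.
Slack = (n − k + 1) − d = 3.
The code is NOT MDS (slack = 3 > 0).
Description: the claimed parameters are [18, 13, 3]_5; such a code would be non-MDS.


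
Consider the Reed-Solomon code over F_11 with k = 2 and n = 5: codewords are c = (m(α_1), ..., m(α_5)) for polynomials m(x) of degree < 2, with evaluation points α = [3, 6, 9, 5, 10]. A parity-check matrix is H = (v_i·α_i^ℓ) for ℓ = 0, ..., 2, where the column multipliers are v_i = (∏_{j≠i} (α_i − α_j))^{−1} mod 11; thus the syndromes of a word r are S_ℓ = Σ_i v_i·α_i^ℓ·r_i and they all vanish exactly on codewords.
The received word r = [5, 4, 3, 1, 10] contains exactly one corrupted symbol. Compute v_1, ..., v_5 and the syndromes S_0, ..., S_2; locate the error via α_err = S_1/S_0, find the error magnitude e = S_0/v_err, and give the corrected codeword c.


S = (1, 5, 3), error at position 4, error magnitude e = 4, c = [5, 4, 3, 8, 10].

Step 1: column multipliers v_i = (∏_{j≠i}(α_i − α_j))^{−1} mod 11.
  i = 1 (α = 3): (3−6)(3−9)(3−5)(3−10) = (−3)·(−6)·(−2)·(−7) = 252 ≡ 10, so v_1 = 10^{−1} = 10 (mod 11).
  i = 2 (α = 6): (6−3)(6−9)(6−5)(6−10) = 3·(−3)·1·(−4) = 36 ≡ 3, so v_2 = 3^{−1} = 4 (mod 11).
  i = 3 (α = 9): (9−3)(9−6)(9−5)(9−10) = 6·3·4·(−1) = −72 ≡ 5, so v_3 = 5^{−1} = 9 (mod 11).
  i = 4 (α = 5): (5−3)(5−6)(5−9)(5−10) = 2·(−1)·(−4)·(−5) = −40 ≡ 4, so v_4 = 4^{−1} = 3 (mod 11).
  i = 5 (α = 10): (10−3)(10−6)(10−9)(10−5) = 7·4·1·5 = 140 ≡ 8, so v_5 = 8^{−1} = 7 (mod 11).
  v = [10, 4, 9, 3, 7].
Step 2: syndromes of r = [5, 4, 3, 1, 10] (all sums mod 11).
  S_0 = Σ v_i r_i = 10·5 + 4·4 + 9·3 + 3·1 + 7·10 = 166 ≡ 1.
  S_1 = Σ v_i α_i r_i = 10·3·5 + 4·6·4 + 9·9·3 + 3·5·1 + 7·10·10 = 1204 ≡ 5.
  α_i^2 mod 11 = [9, 3, 4, 3, 1].
  S_2 = Σ v_i α_i^2 r_i = 10·9·5 + 4·3·4 + 9·4·3 + 3·3·1 + 7·1·10 = 685 ≡ 3.
  S = (1, 5, 3) ≠ 0, so r is not a codeword (an error is present).
Step 3: locate the error. For a single error e at position i, S_ℓ = v_i·e·α_i^ℓ, so α_err = S_1/S_0.
  S_0^{−1} = 1^{−1} = 1 (mod 11), so α_err = 5·1 = 5 ≡ 5 = α_4. Error position i = 4.
  Consistency check: S_2/S_1 = 3·9 = 27 ≡ 5 = α_err ✓ (single-error assumption holds).
Step 4: error magnitude e = S_0/v_4 = S_0·∏_{j≠4}(α_4 − α_j) = 1·4 = 4 ≡ 4 (mod 11).
Step 5: correct position 4: c_4 = r_4 − e = 1 − 4 ≡ 8 (mod 11). Hence c = [5, 4, 3, 8, 10].
  Check: interpolating c through the α_i gives m(x) = 6 + 7·x (degree < 2) with m(α_i) = c_i for every i, so c is indeed a codeword.


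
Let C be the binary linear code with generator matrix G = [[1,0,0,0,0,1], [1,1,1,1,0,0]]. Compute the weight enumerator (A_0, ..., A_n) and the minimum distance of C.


Weight distribution: A_0 = 1, A_2 = 1, A_4 = 2. Minimum distance d = 2.

Enumerate all 2^2 = 4 messages m ∈ F_2^2.
For each, compute codeword c = mG in F_2^6, then tally its weight.
  m = 00 → c = 000000, weight = 0.
  m = 10 → c = 100001, weight = 2.
  m = 01 → c = 111100, weight = 4.
  m = 11 → c = 011101, weight = 4.
Tally weights:
  weight 0: 1 codewords.
  weight 2: 1 codewords.
  weight 4: 2 codewords.
Minimum distance d = smallest w > 0 with A_w > 0 = 2.
Sanity: Σ A_w = 4 = 2^2 = 4 ✓.


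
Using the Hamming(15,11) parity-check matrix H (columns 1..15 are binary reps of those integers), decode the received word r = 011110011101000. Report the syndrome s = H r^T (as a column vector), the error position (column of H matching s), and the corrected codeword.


s = (0, 1, 1, 1)^T, error position = 7, corrected codeword c = 011110111101000

Compute s = H r^T mod 2 one row at a time:
  s_1 = 1 + 1 + 1 + 0 + 1 + 0 + 0 + 0 = 4 ≡ 0 (mod 2).
  s_2 = 1 + 1 + 0 + 0 + 1 + 0 + 0 + 0 = 3 ≡ 1 (mod 2).
  s_3 = 1 + 1 + 0 + 0 + 1 + 0 + 0 + 0 = 3 ≡ 1 (mod 2).
  s_4 = 0 + 1 + 1 + 0 + 1 + 0 + 0 + 0 = 3 ≡ 1 (mod 2).
s = (0, 1, 1, 1)^T — this equals column 7 of H (binary 0111), so error is at position 7.
Correct: flip bit 7 of r = 011110011101000 to get c = 011110111101000.


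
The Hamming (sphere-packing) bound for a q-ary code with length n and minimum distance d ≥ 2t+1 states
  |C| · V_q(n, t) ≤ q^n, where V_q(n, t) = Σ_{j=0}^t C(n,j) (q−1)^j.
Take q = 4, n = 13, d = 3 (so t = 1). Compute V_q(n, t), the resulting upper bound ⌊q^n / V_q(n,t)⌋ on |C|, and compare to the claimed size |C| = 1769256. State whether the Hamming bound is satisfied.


V_q(n, t) = 40, q^n = 67108864, Hamming bound = 1677721, |C| = 1769256 > bound (violated).

Step 1: Compute V_q(n, t) = Σ_{j=0}^1 C(n, j) (q−1)^j.
  j = 0: C(13,0)·(3)^0 = 1·1 = 1.
  j = 1: C(13,1)·(3)^1 = 13·3 = 39.
  V_q(n, t) = 1 + 39 = 40.
Step 2: q^n = 4^13 = 67108864.
Step 3: Hamming bound ⌊q^n / V_q(n,t)⌋ = ⌊67108864/40⌋ = 1677721.
Step 4: Compare |C| = 1769256 to 1677721: violated.
The claimed |C| lies above the Hamming bound, so no 4-ary code of length 13 with d ≥ 3 can have 1769256 codewords.


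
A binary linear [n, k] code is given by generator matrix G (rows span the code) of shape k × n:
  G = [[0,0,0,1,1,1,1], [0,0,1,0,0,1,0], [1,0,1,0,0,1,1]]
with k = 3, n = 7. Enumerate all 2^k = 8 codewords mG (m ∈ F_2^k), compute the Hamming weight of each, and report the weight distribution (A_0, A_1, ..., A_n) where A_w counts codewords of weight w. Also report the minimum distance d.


Weight distribution: A_0 = 1, A_2 = 2, A_4 = 5. Minimum distance d = 2.

Enumerate all 2^3 = 8 messages m ∈ F_2^3.
For each, compute codeword c = mG in F_2^7, then tally its weight.
  m = 000 → c = 0000000, weight = 0.
  m = 100 → c = 0001111, weight = 4.
  m = 010 → c = 0010010, weight = 2.
  m = 110 → c = 0011101, weight = 4.
  m = 001 → c = 1010011, weight = 4.
  m = 101 → c = 1011100, weight = 4.
  m = 011 → c = 1000001, weight = 2.
  m = 111 → c = 1001110, weight = 4.
Tally weights:
  weight 0: 1 codewords.
  weight 2: 2 codewords.
  weight 4: 5 codewords.
Minimum distance d = smallest w > 0 with A_w > 0 = 2.
Sanity: Σ A_w = 8 = 2^3 = 8 ✓.


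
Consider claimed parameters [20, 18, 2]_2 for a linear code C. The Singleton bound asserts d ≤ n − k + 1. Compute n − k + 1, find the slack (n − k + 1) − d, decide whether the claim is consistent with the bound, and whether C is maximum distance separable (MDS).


Singleton RHS = n − k + 1 = 3, slack = 1, bound satisfied, not MDS.

Singleton bound: d ≤ n − k + 1.
Here n = 20, k = 18, so n − k + 1 = 3.
Given d = 2, check d ≤ 3: YES.
Slack = (n − k + 1) − d = 1.
The code is NOT MDS (slack = 1 > 0).
Description: the claimed parameters are [20, 18, 2]_2; such a code would be non-MDS.


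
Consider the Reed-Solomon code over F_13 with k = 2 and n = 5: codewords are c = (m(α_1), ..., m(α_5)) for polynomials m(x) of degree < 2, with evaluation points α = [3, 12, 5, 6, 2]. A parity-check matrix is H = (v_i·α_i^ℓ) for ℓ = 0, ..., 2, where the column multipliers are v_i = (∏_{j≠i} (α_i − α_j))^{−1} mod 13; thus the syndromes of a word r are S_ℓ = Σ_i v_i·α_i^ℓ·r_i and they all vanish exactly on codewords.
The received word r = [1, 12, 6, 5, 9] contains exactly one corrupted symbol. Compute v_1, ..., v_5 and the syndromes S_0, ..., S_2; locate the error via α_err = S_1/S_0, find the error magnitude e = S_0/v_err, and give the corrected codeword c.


S = (10, 4, 12), error at position 1, error magnitude e = 6, c = [8, 12, 6, 5, 9].

Step 1: column multipliers v_i = (∏_{j≠i}(α_i − α_j))^{−1} mod 13.
  i = 1 (α = 3): (3−12)(3−5)(3−6)(3−2) = (−9)·(−2)·(−3)·1 = −54 ≡ 11, so v_1 = 11^{−1} = 6 (mod 13).
  i = 2 (α = 12): (12−3)(12−5)(12−6)(12−2) = 9·7·6·10 = 3780 ≡ 10, so v_2 = 10^{−1} = 4 (mod 13).
  i = 3 (α = 5): (5−3)(5−12)(5−6)(5−2) = 2·(−7)·(−1)·3 = 42 ≡ 3, so v_3 = 3^{−1} = 9 (mod 13).
  i = 4 (α = 6): (6−3)(6−12)(6−5)(6−2) = 3·(−6)·1·4 = −72 ≡ 6, so v_4 = 6^{−1} = 11 (mod 13).
  i = 5 (α = 2): (2−3)(2−12)(2−5)(2−6) = (−1)·(−10)·(−3)·(−4) = 120 ≡ 3, so v_5 = 3^{−1} = 9 (mod 13).
  v = [6, 4, 9, 11, 9].
Step 2: syndromes of r = [1, 12, 6, 5, 9] (all sums mod 13).
  S_0 = Σ v_i r_i = 6·1 + 4·12 + 9·6 + 11·5 + 9·9 = 244 ≡ 10.
  S_1 = Σ v_i α_i r_i = 6·3·1 + 4·12·12 + 9·5·6 + 11·6·5 + 9·2·9 = 1356 ≡ 4.
  α_i^2 mod 13 = [9, 1, 12, 10, 4].
  S_2 = Σ v_i α_i^2 r_i = 6·9·1 + 4·1·12 + 9·12·6 + 11·10·5 + 9·4·9 = 1624 ≡ 12.
  S = (10, 4, 12) ≠ 0, so r is not a codeword (an error is present).
Step 3: locate the error. For a single error e at position i, S_ℓ = v_i·e·α_i^ℓ, so α_err = S_1/S_0.
  S_0^{−1} = 10^{−1} = 4 (mod 13), so α_err = 4·4 = 16 ≡ 3 = α_1. Error position i = 1.
  Consistency check: S_2/S_1 = 12·10 = 120 ≡ 3 = α_err ✓ (single-error assumption holds).
Step 4: error magnitude e = S_0/v_1 = S_0·∏_{j≠1}(α_1 − α_j) = 10·11 = 110 ≡ 6 (mod 13).
Step 5: correct position 1: c_1 = r_1 − e = 1 − 6 ≡ 8 (mod 13). Hence c = [8, 12, 6, 5, 9].
  Check: interpolating c through the α_i gives m(x) = 11 + 12·x (degree < 2) with m(α_i) = c_i for every i, so c is indeed a codeword.


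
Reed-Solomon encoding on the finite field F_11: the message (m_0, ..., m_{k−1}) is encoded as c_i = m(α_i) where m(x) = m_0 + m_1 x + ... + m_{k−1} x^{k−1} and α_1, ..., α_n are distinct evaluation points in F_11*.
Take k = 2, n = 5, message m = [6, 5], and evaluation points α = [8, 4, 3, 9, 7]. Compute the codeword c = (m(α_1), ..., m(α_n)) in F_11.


c = [2, 4, 10, 7, 8]

Message polynomial: m(x) = 6 + 5·x (mod 11).
For each evaluation point α_i, compute m(α_i) mod 11:
  α_1 = 8: Horner steps 5 → 2, so m(8) = 2.
  α_2 = 4: Horner steps 5 → 4, so m(4) = 4.
  α_3 = 3: Horner steps 5 → 10, so m(3) = 10.
  α_4 = 9: Horner steps 5 → 7, so m(9) = 7.
  α_5 = 7: Horner steps 5 → 8, so m(7) = 8.
Codeword c = [2, 4, 10, 7, 8] ∈ F_11^5.


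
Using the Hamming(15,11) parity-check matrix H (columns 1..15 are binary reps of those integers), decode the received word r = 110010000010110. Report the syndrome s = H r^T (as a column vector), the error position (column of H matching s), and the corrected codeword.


s = (1, 1, 1, 0)^T, error position = 14, corrected codeword c = 110010000010100

Compute s = H r^T mod 2 one row at a time:
  s_1 = 0 + 0 + 0 + 1 + 0 + 1 + 1 + 0 = 3 ≡ 1 (mod 2).
  s_2 = 0 + 1 + 0 + 0 + 0 + 1 + 1 + 0 = 3 ≡ 1 (mod 2).
  s_3 = 1 + 0 + 0 + 0 + 0 + 1 + 1 + 0 = 3 ≡ 1 (mod 2).
  s_4 = 1 + 0 + 1 + 0 + 0 + 1 + 1 + 0 = 4 ≡ 0 (mod 2).
s = (1, 1, 1, 0)^T — this equals column 14 of H (binary 1110), so error is at position 14.
Correct: flip bit 14 of r = 110010000010110 to get c = 110010000010100.


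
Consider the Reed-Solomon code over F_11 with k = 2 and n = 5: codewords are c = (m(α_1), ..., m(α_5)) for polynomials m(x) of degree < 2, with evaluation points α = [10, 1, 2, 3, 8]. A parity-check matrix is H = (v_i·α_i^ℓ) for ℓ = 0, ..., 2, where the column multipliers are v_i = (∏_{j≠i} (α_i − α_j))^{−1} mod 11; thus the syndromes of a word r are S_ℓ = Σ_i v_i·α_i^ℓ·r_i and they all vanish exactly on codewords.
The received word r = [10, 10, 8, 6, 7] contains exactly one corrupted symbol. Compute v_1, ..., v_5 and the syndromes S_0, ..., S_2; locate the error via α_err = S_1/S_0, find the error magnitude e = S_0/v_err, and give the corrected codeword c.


S = (1, 10, 1), error at position 1, error magnitude e = 7, c = [3, 10, 8, 6, 7].

Step 1: column multipliers v_i = (∏_{j≠i}(α_i − α_j))^{−1} mod 11.
  i = 1 (α = 10): (10−1)(10−2)(10−3)(10−8) = 9·8·7·2 = 1008 ≡ 7, so v_1 = 7^{−1} = 8 (mod 11).
  i = 2 (α = 1): (1−10)(1−2)(1−3)(1−8) = (−9)·(−1)·(−2)·(−7) = 126 ≡ 5, so v_2 = 5^{−1} = 9 (mod 11).
  i = 3 (α = 2): (2−10)(2−1)(2−3)(2−8) = (−8)·1·(−1)·(−6) = −48 ≡ 7, so v_3 = 7^{−1} = 8 (mod 11).
  i = 4 (α = 3): (3−10)(3−1)(3−2)(3−8) = (−7)·2·1·(−5) = 70 ≡ 4, so v_4 = 4^{−1} = 3 (mod 11).
  i = 5 (α = 8): (8−10)(8−1)(8−2)(8−3) = (−2)·7·6·5 = −420 ≡ 9, so v_5 = 9^{−1} = 5 (mod 11).
  v = [8, 9, 8, 3, 5].
Step 2: syndromes of r = [10, 10, 8, 6, 7] (all sums mod 11).
  S_0 = Σ v_i r_i = 8·10 + 9·10 + 8·8 + 3·6 + 5·7 = 287 ≡ 1.
  S_1 = Σ v_i α_i r_i = 8·10·10 + 9·1·10 + 8·2·8 + 3·3·6 + 5·8·7 = 1352 ≡ 10.
  α_i^2 mod 11 = [1, 1, 4, 9, 9].
  S_2 = Σ v_i α_i^2 r_i = 8·1·10 + 9·1·10 + 8·4·8 + 3·9·6 + 5·9·7 = 903 ≡ 1.
  S = (1, 10, 1) ≠ 0, so r is not a codeword (an error is present).
Step 3: locate the error. For a single error e at position i, S_ℓ = v_i·e·α_i^ℓ, so α_err = S_1/S_0.
  S_0^{−1} = 1^{−1} = 1 (mod 11), so α_err = 10·1 = 10 ≡ 10 = α_1. Error position i = 1.
  Consistency check: S_2/S_1 = 1·10 = 10 ≡ 10 = α_err ✓ (single-error assumption holds).
Step 4: error magnitude e = S_0/v_1 = S_0·∏_{j≠1}(α_1 − α_j) = 1·7 = 7 ≡ 7 (mod 11).
Step 5: correct position 1: c_1 = r_1 − e = 10 − 7 ≡ 3 (mod 11). Hence c = [3, 10, 8, 6, 7].
  Check: interpolating c through the α_i gives m(x) = 1 + 9·x (degree < 2) with m(α_i) = c_i for every i, so c is indeed a codeword.


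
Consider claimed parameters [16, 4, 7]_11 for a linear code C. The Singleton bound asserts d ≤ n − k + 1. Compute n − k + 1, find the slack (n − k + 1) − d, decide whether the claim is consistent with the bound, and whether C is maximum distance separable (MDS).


Singleton RHS = n − k + 1 = 13, slack = 6, bound satisfied, not MDS.

Singleton bound: d ≤ n − k + 1.
Here n = 16, k = 4, so n − k + 1 = 13.
Given d = 7, check d ≤ 13: YES.
Slack = (n − k + 1) − d = 6.
The code is NOT MDS (slack = 6 > 0).
Description: the claimed parameters are [16, 4, 7]_11; such a code would be non-MDS.


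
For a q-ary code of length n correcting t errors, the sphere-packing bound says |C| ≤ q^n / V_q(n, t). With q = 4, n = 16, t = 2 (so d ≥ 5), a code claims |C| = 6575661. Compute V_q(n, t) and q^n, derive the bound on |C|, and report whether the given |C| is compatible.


V_q(n, t) = 1129, q^n = 4294967296, Hamming bound = 3804222, |C| = 6575661 > bound (violated).

Step 1: Compute V_q(n, t) = Σ_{j=0}^2 C(n, j) (q−1)^j.
  j = 0: C(16,0)·(3)^0 = 1·1 = 1.
  j = 1: C(16,1)·(3)^1 = 16·3 = 48.
  j = 2: C(16,2)·(3)^2 = 120·9 = 1080.
  V_q(n, t) = 1 + 48 + 1080 = 1129.
Step 2: q^n = 4^16 = 4294967296.
Step 3: Hamming bound ⌊q^n / V_q(n,t)⌋ = ⌊4294967296/1129⌋ = 3804222.
Step 4: Compare |C| = 6575661 to 3804222: violated.
The claimed |C| lies above the Hamming bound, so no 4-ary code of length 16 with d ≥ 5 can have 6575661 codewords.
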